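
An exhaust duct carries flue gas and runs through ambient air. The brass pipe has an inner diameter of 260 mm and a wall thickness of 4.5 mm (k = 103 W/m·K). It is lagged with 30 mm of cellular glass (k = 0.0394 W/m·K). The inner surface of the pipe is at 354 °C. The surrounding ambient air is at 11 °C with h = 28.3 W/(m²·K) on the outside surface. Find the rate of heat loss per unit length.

For a radial system each layer contributes R = ln(r_out/r_in)/(2πkL); films add R = 1/(hA).
R_brass pipe wall = ln(134.5/130)/(2π×103×1) = 5.258×10^-5 K/W
R_cellular glass = ln(164.5/134.5)/(2π×0.0394×1) = 0.8133 K/W
R_outer film = 1/(h_o·2πr_oL) = 1/(28.3×2π×0.1645×1) = 0.03419 K/W
R_total = 0.8476 K/W
Q = ΔT/R_total = 343/0.8476

q′ ≈ 405 W/m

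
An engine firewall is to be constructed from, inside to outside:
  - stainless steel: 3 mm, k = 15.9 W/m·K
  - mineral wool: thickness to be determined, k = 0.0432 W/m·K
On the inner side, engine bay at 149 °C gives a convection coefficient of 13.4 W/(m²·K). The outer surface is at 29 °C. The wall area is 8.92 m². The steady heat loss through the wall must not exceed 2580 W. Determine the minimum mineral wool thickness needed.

Using the resistance-network approach (series):
R_inner film = 1/(h_i·A) = 1/(13.4×8.92) = 0.008366 K/W
R_stainless steel = L/(kA) = 0.003/(15.9×8.92) = 2.115×10^-5 K/W
Sum of the known resistances R_other = 0.008387 K/W
Required total resistance R_tot = ΔT/Q_allow = 120/2580 = 0.04651 K/W
R_mineral wool = R_tot − R_other = 0.03812 K/W
L = R·k·A = 0.03812×0.0432×8.92

L ≈ 14.7 mm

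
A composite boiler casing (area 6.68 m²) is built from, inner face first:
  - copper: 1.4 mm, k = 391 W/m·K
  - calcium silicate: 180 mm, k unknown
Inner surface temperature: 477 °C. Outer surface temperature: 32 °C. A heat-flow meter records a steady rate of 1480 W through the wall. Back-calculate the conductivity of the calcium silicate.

k ≈ 0.0896 W/(m·K)

Using the resistance-network approach (series):
R_copper = L/(kA) = 0.0014/(391×6.68) = 5.36×10^-7 K/W
Sum of known resistances R_other = 5.36×10^-7 K/W
Total R = ΔT/Q = 445/1480 = 0.3007 K/W
R_calcium silicate = R_total − R_other = 0.3007 K/W
k = L/(R·A) = 0.18/(0.3007×6.68)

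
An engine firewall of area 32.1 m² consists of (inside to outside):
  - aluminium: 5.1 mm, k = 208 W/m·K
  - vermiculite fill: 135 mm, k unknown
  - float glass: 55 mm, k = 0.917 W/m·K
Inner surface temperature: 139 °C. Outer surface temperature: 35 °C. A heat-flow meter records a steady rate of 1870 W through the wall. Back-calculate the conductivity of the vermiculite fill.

k ≈ 0.0783 W/(m·K)

Series thermal resistances:
R_aluminium = L/(kA) = 0.0051/(208×32.1) = 7.638×10^-7 K/W
R_float glass = L/(kA) = 0.055/(0.917×32.1) = 0.001868 K/W
Sum of known resistances R_other = 0.001869 K/W
Total R = ΔT/Q = 104/1870 = 0.05561 K/W
R_vermiculite fill = R_total − R_other = 0.05375 K/W
k = L/(R·A) = 0.135/(0.05375×32.1)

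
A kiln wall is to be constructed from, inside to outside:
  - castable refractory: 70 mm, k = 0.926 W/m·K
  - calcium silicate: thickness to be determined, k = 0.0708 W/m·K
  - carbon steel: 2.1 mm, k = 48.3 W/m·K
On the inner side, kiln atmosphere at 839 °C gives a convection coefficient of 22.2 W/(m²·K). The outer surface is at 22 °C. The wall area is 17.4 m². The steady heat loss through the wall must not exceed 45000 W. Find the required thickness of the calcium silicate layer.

Using the resistance-network approach (series):
R_inner film = 1/(h_i·A) = 1/(22.2×17.4) = 0.002589 K/W
R_castable refractory = L/(kA) = 0.07/(0.926×17.4) = 0.004344 K/W
R_carbon steel = L/(kA) = 0.0021/(48.3×17.4) = 2.499×10^-6 K/W
Sum of the known resistances R_other = 0.006936 K/W
Required total resistance R_tot = ΔT/Q_allow = 817/45000 = 0.01816 K/W
R_calcium silicate = R_tot − R_other = 0.01122 K/W
L = R·k·A = 0.01122×0.0708×17.4

L ≈ 13.8 mm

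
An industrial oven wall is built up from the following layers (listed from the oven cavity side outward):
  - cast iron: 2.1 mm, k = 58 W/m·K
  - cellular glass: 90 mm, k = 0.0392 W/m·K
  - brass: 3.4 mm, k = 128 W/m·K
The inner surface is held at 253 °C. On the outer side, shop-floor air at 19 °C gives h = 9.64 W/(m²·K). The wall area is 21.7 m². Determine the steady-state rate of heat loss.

Treating each layer as a thermal resistance in series:
R_cast iron = L/(kA) = 0.0021/(58×21.7) = 1.669×10^-6 K/W
R_cellular glass = L/(kA) = 0.09/(0.0392×21.7) = 0.1058 K/W
R_brass = L/(kA) = 0.0034/(128×21.7) = 1.224×10^-6 K/W
R_outer film = 1/(h_o·A) = 1/(9.64×21.7) = 0.00478 K/W
R_total = 0.1106 K/W
Q = ΔT / R_total = 234 / 0.1106

Q ≈ 2120 W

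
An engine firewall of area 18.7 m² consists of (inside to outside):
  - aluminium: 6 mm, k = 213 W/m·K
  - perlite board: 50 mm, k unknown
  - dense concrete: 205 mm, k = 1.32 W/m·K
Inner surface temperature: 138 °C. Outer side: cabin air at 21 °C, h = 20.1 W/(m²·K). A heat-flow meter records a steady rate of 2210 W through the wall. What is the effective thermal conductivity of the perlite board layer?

k ≈ 0.0637 W/(m·K)

Model the wall as resistances in series:
R_aluminium = L/(kA) = 0.006/(213×18.7) = 1.506×10^-6 K/W
R_dense concrete = L/(kA) = 0.205/(1.32×18.7) = 0.008305 K/W
R_outer film = 1/(h_o·A) = 1/(20.1×18.7) = 0.00266 K/W
Sum of known resistances R_other = 0.01097 K/W
Total R = ΔT/Q = 117/2210 = 0.05294 K/W
R_perlite board = R_total − R_other = 0.04197 K/W
k = L/(R·A) = 0.05/(0.04197×18.7)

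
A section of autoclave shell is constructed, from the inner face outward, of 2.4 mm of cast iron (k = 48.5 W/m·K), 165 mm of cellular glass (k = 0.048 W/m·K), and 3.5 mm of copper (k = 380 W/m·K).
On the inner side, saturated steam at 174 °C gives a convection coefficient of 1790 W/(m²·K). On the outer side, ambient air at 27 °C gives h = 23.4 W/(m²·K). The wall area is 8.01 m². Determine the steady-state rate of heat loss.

Using the resistance-network approach (series):
R_inner film = 1/(h_i·A) = 1/(1790×8.01) = 6.975×10^-5 K/W
R_cast iron = L/(kA) = 0.0024/(48.5×8.01) = 6.178×10^-6 K/W
R_cellular glass = L/(kA) = 0.165/(0.048×8.01) = 0.4292 K/W
R_copper = L/(kA) = 0.0035/(380×8.01) = 1.15×10^-6 K/W
R_outer film = 1/(h_o·A) = 1/(23.4×8.01) = 0.005335 K/W
R_total = 0.4346 K/W
Q = ΔT / R_total = 147 / 0.4346

Q ≈ 338 W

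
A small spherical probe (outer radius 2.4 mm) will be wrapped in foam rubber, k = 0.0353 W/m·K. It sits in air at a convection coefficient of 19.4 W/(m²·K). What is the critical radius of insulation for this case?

r_cr ≈ 3.64 mm

For a sphere r_cr = 2k/h = 2×0.0353/19.4
r_cr = 3.64 mm; since the bare radius (2.4 mm) is below r_cr, adding a thin layer of insulation will *increase* heat loss.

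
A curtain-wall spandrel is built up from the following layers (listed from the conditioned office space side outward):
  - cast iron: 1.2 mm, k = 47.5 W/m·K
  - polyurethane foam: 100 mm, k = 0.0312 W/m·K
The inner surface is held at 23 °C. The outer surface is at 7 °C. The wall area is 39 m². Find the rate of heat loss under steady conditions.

Q ≈ 195 W

Thermal resistances in series:
R_cast iron = L/(kA) = 0.0012/(47.5×39) = 6.478×10^-7 K/W
R_polyurethane foam = L/(kA) = 0.1/(0.0312×39) = 0.08218 K/W
R_total = 0.08218 K/W
Q = ΔT / R_total = 16 / 0.08218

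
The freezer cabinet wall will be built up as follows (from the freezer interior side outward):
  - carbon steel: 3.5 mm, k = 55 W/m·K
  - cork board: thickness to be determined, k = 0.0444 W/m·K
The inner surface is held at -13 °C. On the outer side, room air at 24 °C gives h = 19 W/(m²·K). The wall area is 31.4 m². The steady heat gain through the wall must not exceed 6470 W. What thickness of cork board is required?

Series thermal resistances:
R_carbon steel = L/(kA) = 0.0035/(55×31.4) = 2.027×10^-6 K/W
R_outer film = 1/(h_o·A) = 1/(19×31.4) = 0.001676 K/W
Sum of the known resistances R_other = 0.001678 K/W
Required total resistance R_tot = ΔT/Q_allow = 37/6470 = 0.005719 K/W
R_cork board = R_tot − R_other = 0.004041 K/W
L = R·k·A = 0.004041×0.0444×31.4

L ≈ 5.63 mm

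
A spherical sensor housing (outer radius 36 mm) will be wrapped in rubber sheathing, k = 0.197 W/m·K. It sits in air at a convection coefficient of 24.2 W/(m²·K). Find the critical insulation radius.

r_cr ≈ 16.3 mm

For a sphere r_cr = 2k/h = 2×0.197/24.2
r_cr = 16.3 mm; since the bare radius (36 mm) is above r_cr, any added insulation will reduce heat loss.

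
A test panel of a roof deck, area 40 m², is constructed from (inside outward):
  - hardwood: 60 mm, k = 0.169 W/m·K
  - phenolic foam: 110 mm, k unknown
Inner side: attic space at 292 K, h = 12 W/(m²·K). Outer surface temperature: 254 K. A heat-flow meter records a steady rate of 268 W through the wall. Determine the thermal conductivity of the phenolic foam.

Series thermal resistances:
R_inner film = 1/(h_i·A) = 1/(12×40) = 0.002083 K/W
R_hardwood = L/(kA) = 0.06/(0.169×40) = 0.008876 K/W
Sum of known resistances R_other = 0.01096 K/W
Total R = ΔT/Q = 38/268 = 0.1418 K/W
R_phenolic foam = R_total − R_other = 0.1308 K/W
k = L/(R·A) = 0.11/(0.1308×40)

k ≈ 0.021 W/(m·K)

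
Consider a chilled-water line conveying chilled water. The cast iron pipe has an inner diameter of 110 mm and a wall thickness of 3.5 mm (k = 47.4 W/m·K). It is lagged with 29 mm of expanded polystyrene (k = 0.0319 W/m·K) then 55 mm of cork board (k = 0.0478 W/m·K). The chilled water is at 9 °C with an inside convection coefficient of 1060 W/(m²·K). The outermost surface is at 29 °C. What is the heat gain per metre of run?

q′ ≈ 5.5 W/m

Cylindrical conduction, so R = ln(r₂/r₁)/(2πkL) per layer, in series:
R_inner film = 1/(h_i·2πr₁L) = 1/(1060×2π×0.055×1) = 0.00273 K/W
R_cast iron pipe wall = ln(58.5/55)/(2π×47.4×1) = 2.071×10^-4 K/W
R_expanded polystyrene = ln(87.5/58.5)/(2π×0.0319×1) = 2.009 K/W
R_cork board = ln(142.5/87.5)/(2π×0.0478×1) = 1.624 K/W
R_total = 3.635 K/W
Q = ΔT/R_total = 20/3.635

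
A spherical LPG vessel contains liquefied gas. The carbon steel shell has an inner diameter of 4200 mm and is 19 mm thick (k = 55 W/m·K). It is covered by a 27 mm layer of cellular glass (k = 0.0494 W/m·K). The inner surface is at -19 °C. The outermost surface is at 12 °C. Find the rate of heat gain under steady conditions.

For a spherical shell R = (1/r₁ − 1/r₂)/(4πk); film R = 1/(h·4πr²). In series:
R_carbon steel shell = (1/2.1 − 1/2.119)/(4π×55) = 6.178×10^-6 K/W
R_cellular glass = (1/2.119 − 1/2.146)/(4π×0.0494) = 0.009565 K/W
R_total = 0.009571 K/W
Q = ΔT/R_total = 31/0.009571

Q ≈ 3240 W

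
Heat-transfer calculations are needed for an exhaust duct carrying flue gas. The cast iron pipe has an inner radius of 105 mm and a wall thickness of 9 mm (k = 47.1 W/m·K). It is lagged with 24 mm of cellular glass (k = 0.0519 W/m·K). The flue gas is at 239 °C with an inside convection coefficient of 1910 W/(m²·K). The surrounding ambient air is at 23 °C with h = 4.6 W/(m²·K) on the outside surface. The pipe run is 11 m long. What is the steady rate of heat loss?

Cylindrical conduction, so R = ln(r₂/r₁)/(2πkL) per layer, in series:
R_inner film = 1/(h_i·2πr₁L) = 1/(1910×2π×0.105×11) = 7.214×10^-5 K/W
R_cast iron pipe wall = ln(114/105)/(2π×47.1×11) = 2.526×10^-5 K/W
R_cellular glass = ln(138/114)/(2π×0.0519×11) = 0.05326 K/W
R_outer film = 1/(h_o·2πr_oL) = 1/(4.6×2π×0.138×11) = 0.02279 K/W
R_total = 0.07615 K/W
Q = ΔT/R_total = 216/0.07615

Q ≈ 2840 W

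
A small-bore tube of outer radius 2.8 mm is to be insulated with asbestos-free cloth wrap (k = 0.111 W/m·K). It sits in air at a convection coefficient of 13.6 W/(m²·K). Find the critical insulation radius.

For a cylinder r_cr = k/h = 0.111/13.6
r_cr = 8.16 mm; since the bare radius (2.8 mm) is below r_cr, adding a thin layer of insulation will *increase* heat loss.

r_cr ≈ 8.16 mm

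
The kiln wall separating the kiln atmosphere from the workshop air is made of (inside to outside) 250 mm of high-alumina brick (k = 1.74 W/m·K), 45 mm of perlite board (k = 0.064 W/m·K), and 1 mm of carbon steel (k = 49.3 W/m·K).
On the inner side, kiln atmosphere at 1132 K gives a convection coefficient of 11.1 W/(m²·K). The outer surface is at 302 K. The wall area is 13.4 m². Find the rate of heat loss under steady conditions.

Using the resistance-network approach (series):
R_inner film = 1/(h_i·A) = 1/(11.1×13.4) = 0.006723 K/W
R_high-alumina brick = L/(kA) = 0.25/(1.74×13.4) = 0.01072 K/W
R_perlite board = L/(kA) = 0.045/(0.064×13.4) = 0.05247 K/W
R_carbon steel = L/(kA) = 0.001/(49.3×13.4) = 1.514×10^-6 K/W
R_total = 0.06992 K/W
Q = ΔT / R_total = 830 / 0.06992

Q ≈ 11900 W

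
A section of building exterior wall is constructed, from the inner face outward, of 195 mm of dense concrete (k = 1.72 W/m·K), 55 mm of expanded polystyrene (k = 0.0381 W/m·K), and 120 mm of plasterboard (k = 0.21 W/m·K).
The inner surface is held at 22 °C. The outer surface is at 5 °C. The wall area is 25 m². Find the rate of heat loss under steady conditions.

Q ≈ 200 W

Model the wall as resistances in series:
R_dense concrete = L/(kA) = 0.195/(1.72×25) = 0.004535 K/W
R_expanded polystyrene = L/(kA) = 0.055/(0.0381×25) = 0.05774 K/W
R_plasterboard = L/(kA) = 0.12/(0.21×25) = 0.02286 K/W
R_total = 0.08513 K/W
Q = ΔT / R_total = 17 / 0.08513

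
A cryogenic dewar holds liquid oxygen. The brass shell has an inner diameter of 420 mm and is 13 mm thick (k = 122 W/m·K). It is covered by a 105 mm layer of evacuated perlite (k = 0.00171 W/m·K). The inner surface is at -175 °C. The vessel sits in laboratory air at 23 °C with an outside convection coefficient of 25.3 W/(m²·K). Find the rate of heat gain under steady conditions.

For a spherical shell R = (1/r₁ − 1/r₂)/(4πk); film R = 1/(h·4πr²). In series:
R_brass shell = (1/0.21 − 1/0.223)/(4π×122) = 1.811×10^-4 K/W
R_evacuated perlite = (1/0.223 − 1/0.328)/(4π×0.00171) = 66.8 K/W
R_outer film = 1/(h·4πr_o²) = 1/(25.3×4π×0.328²) = 0.02924 K/W
R_total = 66.83 K/W
Q = ΔT/R_total = 198/66.83

Q ≈ 2.96 W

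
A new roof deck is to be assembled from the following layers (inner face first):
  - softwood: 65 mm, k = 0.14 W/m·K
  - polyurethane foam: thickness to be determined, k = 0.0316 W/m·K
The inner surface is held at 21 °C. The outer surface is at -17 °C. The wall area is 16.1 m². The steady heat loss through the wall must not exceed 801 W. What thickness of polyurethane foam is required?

L ≈ 9.46 mm

Model the wall as resistances in series:
R_softwood = L/(kA) = 0.065/(0.14×16.1) = 0.02884 K/W
Sum of the known resistances R_other = 0.02884 K/W
Required total resistance R_tot = ΔT/Q_allow = 38/801 = 0.04744 K/W
R_polyurethane foam = R_tot − R_other = 0.0186 K/W
L = R·k·A = 0.0186×0.0316×16.1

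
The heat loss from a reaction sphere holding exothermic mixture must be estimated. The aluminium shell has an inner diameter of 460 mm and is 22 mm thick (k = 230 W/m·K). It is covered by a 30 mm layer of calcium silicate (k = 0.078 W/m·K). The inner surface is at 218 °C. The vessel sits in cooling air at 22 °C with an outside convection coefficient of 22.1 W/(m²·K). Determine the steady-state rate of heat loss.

Q ≈ 412 W

For a spherical shell R = (1/r₁ − 1/r₂)/(4πk); film R = 1/(h·4πr²). In series:
R_aluminium shell = (1/0.23 − 1/0.252)/(4π×230) = 1.313×10^-4 K/W
R_calcium silicate = (1/0.252 − 1/0.282)/(4π×0.078) = 0.4307 K/W
R_outer film = 1/(h·4πr_o²) = 1/(22.1×4π×0.282²) = 0.04528 K/W
R_total = 0.4761 K/W
Q = ΔT/R_total = 196/0.4761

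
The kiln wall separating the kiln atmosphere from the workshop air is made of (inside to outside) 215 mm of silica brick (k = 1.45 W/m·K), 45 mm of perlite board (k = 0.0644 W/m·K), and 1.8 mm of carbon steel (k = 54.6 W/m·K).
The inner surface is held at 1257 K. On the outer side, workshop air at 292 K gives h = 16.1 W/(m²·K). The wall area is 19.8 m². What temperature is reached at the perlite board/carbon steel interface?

Treating each layer as a thermal resistance in series:
R_silica brick = L/(kA) = 0.215/(1.45×19.8) = 0.007489 K/W
R_perlite board = L/(kA) = 0.045/(0.0644×19.8) = 0.03529 K/W
R_carbon steel = L/(kA) = 0.0018/(54.6×19.8) = 1.665×10^-6 K/W
R_outer film = 1/(h_o·A) = 1/(16.1×19.8) = 0.003137 K/W
R_total = 0.04592 K/W;  Q = ΔT/R_total = 965/0.04592 = 21020 W
T_interface = T_inner − Q·ΣR(inner→interface) = 1257 − 21000×0.04278

T ≈ 358 K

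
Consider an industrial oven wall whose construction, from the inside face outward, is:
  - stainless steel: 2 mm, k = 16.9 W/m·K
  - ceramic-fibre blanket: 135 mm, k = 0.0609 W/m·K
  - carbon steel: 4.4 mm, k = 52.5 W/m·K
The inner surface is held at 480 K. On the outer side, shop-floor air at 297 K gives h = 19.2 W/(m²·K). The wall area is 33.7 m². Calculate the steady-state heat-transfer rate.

Model the wall as resistances in series:
R_stainless steel = L/(kA) = 0.002/(16.9×33.7) = 3.512×10^-6 K/W
R_ceramic-fibre blanket = L/(kA) = 0.135/(0.0609×33.7) = 0.06578 K/W
R_carbon steel = L/(kA) = 0.0044/(52.5×33.7) = 2.487×10^-6 K/W
R_outer film = 1/(h_o·A) = 1/(19.2×33.7) = 0.001545 K/W
R_total = 0.06733 K/W
Q = ΔT / R_total = 183 / 0.06733

Q ≈ 2720 W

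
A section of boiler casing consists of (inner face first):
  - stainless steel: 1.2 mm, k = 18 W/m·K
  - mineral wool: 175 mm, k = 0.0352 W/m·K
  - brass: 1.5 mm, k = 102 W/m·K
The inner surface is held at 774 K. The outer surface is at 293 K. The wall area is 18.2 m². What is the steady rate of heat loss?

Q ≈ 1760 W

Treating each layer as a thermal resistance in series:
R_stainless steel = L/(kA) = 0.0012/(18×18.2) = 3.663×10^-6 K/W
R_mineral wool = L/(kA) = 0.175/(0.0352×18.2) = 0.2732 K/W
R_brass = L/(kA) = 0.0015/(102×18.2) = 8.08×10^-7 K/W
R_total = 0.2732 K/W
Q = ΔT / R_total = 481 / 0.2732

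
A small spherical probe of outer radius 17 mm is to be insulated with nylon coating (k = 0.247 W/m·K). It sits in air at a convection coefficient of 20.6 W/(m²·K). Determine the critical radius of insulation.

r_cr ≈ 24 mm

For a sphere r_cr = 2k/h = 2×0.247/20.6
r_cr = 24 mm; since the bare radius (17 mm) is below r_cr, adding a thin layer of insulation will *increase* heat loss.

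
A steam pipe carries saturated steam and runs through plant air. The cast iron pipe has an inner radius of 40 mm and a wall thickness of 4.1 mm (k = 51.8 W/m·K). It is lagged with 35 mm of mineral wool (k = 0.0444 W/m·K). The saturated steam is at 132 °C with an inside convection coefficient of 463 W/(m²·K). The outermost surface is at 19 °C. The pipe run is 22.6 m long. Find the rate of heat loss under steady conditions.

Q ≈ 1210 W

Cylindrical conduction, so R = ln(r₂/r₁)/(2πkL) per layer, in series:
R_inner film = 1/(h_i·2πr₁L) = 1/(463×2π×0.04×22.6) = 3.803×10^-4 K/W
R_cast iron pipe wall = ln(44.1/40)/(2π×51.8×22.6) = 1.327×10^-5 K/W
R_mineral wool = ln(79.1/44.1)/(2π×0.0444×22.6) = 0.09267 K/W
R_total = 0.09306 K/W
Q = ΔT/R_total = 113/0.09306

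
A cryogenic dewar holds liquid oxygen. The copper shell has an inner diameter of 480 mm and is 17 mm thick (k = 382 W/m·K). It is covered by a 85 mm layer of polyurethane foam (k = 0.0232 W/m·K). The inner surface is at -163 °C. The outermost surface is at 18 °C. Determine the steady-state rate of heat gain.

Q ≈ 54.6 W

Spherical conduction: R = (1/r_in − 1/r_out)/(4πk) per layer; series-sum.
R_copper shell = (1/0.24 − 1/0.257)/(4π×382) = 5.742×10^-5 K/W
R_polyurethane foam = (1/0.257 − 1/0.342)/(4π×0.0232) = 3.317 K/W
R_total = 3.317 K/W
Q = ΔT/R_total = 181/3.317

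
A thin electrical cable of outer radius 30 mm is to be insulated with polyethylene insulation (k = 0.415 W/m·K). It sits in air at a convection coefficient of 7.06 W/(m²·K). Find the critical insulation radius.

For a cylinder r_cr = k/h = 0.415/7.06
r_cr = 58.8 mm; since the bare radius (30 mm) is below r_cr, adding a thin layer of insulation will *increase* heat loss.

r_cr ≈ 58.8 mm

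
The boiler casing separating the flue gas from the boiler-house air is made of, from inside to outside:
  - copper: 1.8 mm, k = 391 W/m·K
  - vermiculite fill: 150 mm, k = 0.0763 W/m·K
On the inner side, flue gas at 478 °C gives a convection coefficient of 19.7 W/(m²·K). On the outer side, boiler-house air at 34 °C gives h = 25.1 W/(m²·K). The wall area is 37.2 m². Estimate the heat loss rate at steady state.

Q ≈ 8030 W

Using the resistance-network approach (series):
R_inner film = 1/(h_i·A) = 1/(19.7×37.2) = 0.001365 K/W
R_copper = L/(kA) = 0.0018/(391×37.2) = 1.238×10^-7 K/W
R_vermiculite fill = L/(kA) = 0.15/(0.0763×37.2) = 0.05285 K/W
R_outer film = 1/(h_o·A) = 1/(25.1×37.2) = 0.001071 K/W
R_total = 0.05528 K/W
Q = ΔT / R_total = 444 / 0.05528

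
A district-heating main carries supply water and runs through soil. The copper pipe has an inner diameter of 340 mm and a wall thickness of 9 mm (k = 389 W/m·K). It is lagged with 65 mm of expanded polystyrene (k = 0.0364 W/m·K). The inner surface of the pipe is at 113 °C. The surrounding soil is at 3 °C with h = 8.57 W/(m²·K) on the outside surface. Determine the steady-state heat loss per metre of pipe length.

q′ ≈ 76.9 W/m

Treating each annulus and film as a series resistance:
R_copper pipe wall = ln(179/170)/(2π×389×1) = 2.111×10^-5 K/W
R_expanded polystyrene = ln(244/179)/(2π×0.0364×1) = 1.354 K/W
R_outer film = 1/(h_o·2πr_oL) = 1/(8.57×2π×0.244×1) = 0.07611 K/W
R_total = 1.431 K/W
Q = ΔT/R_total = 110/1.431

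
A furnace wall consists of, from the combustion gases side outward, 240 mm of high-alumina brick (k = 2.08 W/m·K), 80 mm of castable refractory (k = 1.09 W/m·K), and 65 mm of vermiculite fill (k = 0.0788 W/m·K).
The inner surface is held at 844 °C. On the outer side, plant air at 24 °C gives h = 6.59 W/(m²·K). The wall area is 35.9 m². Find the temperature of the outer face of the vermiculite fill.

Treating each layer as a thermal resistance in series:
R_high-alumina brick = L/(kA) = 0.24/(2.08×35.9) = 0.003214 K/W
R_castable refractory = L/(kA) = 0.08/(1.09×35.9) = 0.002044 K/W
R_vermiculite fill = L/(kA) = 0.065/(0.0788×35.9) = 0.02298 K/W
R_outer film = 1/(h_o·A) = 1/(6.59×35.9) = 0.004227 K/W
R_total = 0.03246 K/W;  Q = ΔT/R_total = 820/0.03246 = 25260 W
T_interface = T_inner − Q·ΣR(inner→interface) = 844 − 25300×0.02824

T ≈ 131 °C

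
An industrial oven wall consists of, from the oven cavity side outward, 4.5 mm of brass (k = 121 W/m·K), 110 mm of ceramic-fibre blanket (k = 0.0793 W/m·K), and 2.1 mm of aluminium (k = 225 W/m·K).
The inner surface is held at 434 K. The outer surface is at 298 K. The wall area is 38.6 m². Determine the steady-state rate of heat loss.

Q ≈ 3780 W

Treating each layer as a thermal resistance in series:
R_brass = L/(kA) = 0.0045/(121×38.6) = 9.635×10^-7 K/W
R_ceramic-fibre blanket = L/(kA) = 0.11/(0.0793×38.6) = 0.03594 K/W
R_aluminium = L/(kA) = 0.0021/(225×38.6) = 2.418×10^-7 K/W
R_total = 0.03594 K/W
Q = ΔT / R_total = 136 / 0.03594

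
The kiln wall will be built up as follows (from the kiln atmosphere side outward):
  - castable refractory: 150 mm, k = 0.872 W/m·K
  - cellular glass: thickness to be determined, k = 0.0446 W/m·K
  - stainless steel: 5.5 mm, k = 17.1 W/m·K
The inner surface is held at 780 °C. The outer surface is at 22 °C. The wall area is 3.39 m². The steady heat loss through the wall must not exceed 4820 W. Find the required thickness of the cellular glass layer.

L ≈ 16.1 mm

Model the wall as resistances in series:
R_castable refractory = L/(kA) = 0.15/(0.872×3.39) = 0.05074 K/W
R_stainless steel = L/(kA) = 0.0055/(17.1×3.39) = 9.488×10^-5 K/W
Sum of the known resistances R_other = 0.05084 K/W
Required total resistance R_tot = ΔT/Q_allow = 758/4820 = 0.1573 K/W
R_cellular glass = R_tot − R_other = 0.1064 K/W
L = R·k·A = 0.1064×0.0446×3.39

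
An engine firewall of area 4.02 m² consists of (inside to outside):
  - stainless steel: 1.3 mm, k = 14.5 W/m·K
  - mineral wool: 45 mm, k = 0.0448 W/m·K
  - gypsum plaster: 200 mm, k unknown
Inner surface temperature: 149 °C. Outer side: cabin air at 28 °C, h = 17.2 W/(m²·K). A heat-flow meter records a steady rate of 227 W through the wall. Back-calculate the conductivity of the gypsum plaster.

Treating each layer as a thermal resistance in series:
R_stainless steel = L/(kA) = 0.0013/(14.5×4.02) = 2.23×10^-5 K/W
R_mineral wool = L/(kA) = 0.045/(0.0448×4.02) = 0.2499 K/W
R_outer film = 1/(h_o·A) = 1/(17.2×4.02) = 0.01446 K/W
Sum of known resistances R_other = 0.2644 K/W
Total R = ΔT/Q = 121/227 = 0.533 K/W
R_gypsum plaster = R_total − R_other = 0.2687 K/W
k = L/(R·A) = 0.2/(0.2687×4.02)

k ≈ 0.185 W/(m·K)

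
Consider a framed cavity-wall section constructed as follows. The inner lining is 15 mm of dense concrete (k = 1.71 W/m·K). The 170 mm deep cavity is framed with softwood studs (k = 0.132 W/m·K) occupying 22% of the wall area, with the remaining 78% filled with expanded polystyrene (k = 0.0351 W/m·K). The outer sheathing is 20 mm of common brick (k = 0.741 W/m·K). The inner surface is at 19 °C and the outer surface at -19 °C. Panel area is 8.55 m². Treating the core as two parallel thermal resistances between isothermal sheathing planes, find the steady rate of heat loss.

Sheathing layers in series; stud and cavity paths in parallel between them.
R_inner = 0.015/(1.71×8.55) = 0.001026 K/W
R_stud  = 0.17/(0.132×0.22×8.55) = 0.6847 K/W
R_cav   = 0.17/(0.0351×0.78×8.55) = 0.7262 K/W
1/R_core = 1/R_stud + 1/R_cav → R_core = 0.3524 K/W
R_outer = 0.02/(0.741×8.55) = 0.003157 K/W
R_total = 0.3566 K/W
Q = ΔT/R_total = 38/0.3566

Q ≈ 107 W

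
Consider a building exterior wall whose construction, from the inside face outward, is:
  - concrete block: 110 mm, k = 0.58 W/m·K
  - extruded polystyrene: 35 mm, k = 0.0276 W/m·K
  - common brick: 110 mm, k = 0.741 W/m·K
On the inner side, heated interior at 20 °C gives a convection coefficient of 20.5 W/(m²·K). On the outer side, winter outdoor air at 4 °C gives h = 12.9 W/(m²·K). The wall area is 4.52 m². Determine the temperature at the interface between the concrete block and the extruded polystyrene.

T ≈ 17.8 °C

Treating each layer as a thermal resistance in series:
R_inner film = 1/(h_i·A) = 1/(20.5×4.52) = 0.01079 K/W
R_concrete block = L/(kA) = 0.11/(0.58×4.52) = 0.04196 K/W
R_extruded polystyrene = L/(kA) = 0.035/(0.0276×4.52) = 0.2806 K/W
R_common brick = L/(kA) = 0.11/(0.741×4.52) = 0.03284 K/W
R_outer film = 1/(h_o·A) = 1/(12.9×4.52) = 0.01715 K/W
R_total = 0.3833 K/W;  Q = ΔT/R_total = 16/0.3833 = 41.74 W
T_interface = T_inner − Q·ΣR(inner→interface) = 20 − 41.7×0.05275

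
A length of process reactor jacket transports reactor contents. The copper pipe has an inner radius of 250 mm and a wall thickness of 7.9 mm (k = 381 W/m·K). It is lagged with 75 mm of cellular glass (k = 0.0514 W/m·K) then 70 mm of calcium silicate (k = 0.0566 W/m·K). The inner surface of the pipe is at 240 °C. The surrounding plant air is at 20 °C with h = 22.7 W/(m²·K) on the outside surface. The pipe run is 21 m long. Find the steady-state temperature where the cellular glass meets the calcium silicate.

For a radial system each layer contributes R = ln(r_out/r_in)/(2πkL); films add R = 1/(hA).
R_copper pipe wall = ln(257.9/250)/(2π×381×21) = 6.189×10^-7 K/W
R_cellular glass = ln(332.9/257.9)/(2π×0.0514×21) = 0.03764 K/W
R_calcium silicate = ln(402.9/332.9)/(2π×0.0566×21) = 0.02555 K/W
R_outer film = 1/(h_o·2πr_oL) = 1/(22.7×2π×0.4029×21) = 8.287×10^-4 K/W
R_total = 0.06402 K/W
Q = ΔT/R_total = 220/0.06402
Q = 3440 W
T_interface = T_inner − Q·ΣR(inner→interface) = 240 − 3440×0.03764

T ≈ 111 °C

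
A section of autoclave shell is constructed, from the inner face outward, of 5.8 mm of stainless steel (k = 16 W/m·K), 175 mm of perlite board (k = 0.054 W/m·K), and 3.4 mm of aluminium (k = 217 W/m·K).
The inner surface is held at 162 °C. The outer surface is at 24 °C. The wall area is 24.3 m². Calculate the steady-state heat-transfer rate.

Q ≈ 1030 W

Treating each layer as a thermal resistance in series:
R_stainless steel = L/(kA) = 0.0058/(16×24.3) = 1.492×10^-5 K/W
R_perlite board = L/(kA) = 0.175/(0.054×24.3) = 0.1334 K/W
R_aluminium = L/(kA) = 0.0034/(217×24.3) = 6.448×10^-7 K/W
R_total = 0.1334 K/W
Q = ΔT / R_total = 138 / 0.1334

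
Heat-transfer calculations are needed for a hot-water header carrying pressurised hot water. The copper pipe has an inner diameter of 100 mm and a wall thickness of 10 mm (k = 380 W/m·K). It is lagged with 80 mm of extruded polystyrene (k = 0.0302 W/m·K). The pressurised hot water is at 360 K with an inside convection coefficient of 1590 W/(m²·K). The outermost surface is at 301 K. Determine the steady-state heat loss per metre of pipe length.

For a radial system each layer contributes R = ln(r_out/r_in)/(2πkL); films add R = 1/(hA).
R_inner film = 1/(h_i·2πr₁L) = 1/(1590×2π×0.05×1) = 0.002002 K/W
R_copper pipe wall = ln(60/50)/(2π×380×1) = 7.636×10^-5 K/W
R_extruded polystyrene = ln(140/60)/(2π×0.0302×1) = 4.465 K/W
R_total = 4.467 K/W
Q = ΔT/R_total = 59/4.467

q′ ≈ 13.2 W/m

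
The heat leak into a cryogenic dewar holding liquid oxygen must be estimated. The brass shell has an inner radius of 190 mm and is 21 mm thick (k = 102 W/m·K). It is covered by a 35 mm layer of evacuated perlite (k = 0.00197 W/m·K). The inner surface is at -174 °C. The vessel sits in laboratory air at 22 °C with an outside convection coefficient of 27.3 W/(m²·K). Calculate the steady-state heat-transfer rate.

Radial (spherical) resistances in series:
R_brass shell = (1/0.19 − 1/0.211)/(4π×102) = 4.087×10^-4 K/W
R_evacuated perlite = (1/0.211 − 1/0.246)/(4π×0.00197) = 27.24 K/W
R_outer film = 1/(h·4πr_o²) = 1/(27.3×4π×0.246²) = 0.04817 K/W
R_total = 27.29 K/W
Q = ΔT/R_total = 196/27.29

Q ≈ 7.18 W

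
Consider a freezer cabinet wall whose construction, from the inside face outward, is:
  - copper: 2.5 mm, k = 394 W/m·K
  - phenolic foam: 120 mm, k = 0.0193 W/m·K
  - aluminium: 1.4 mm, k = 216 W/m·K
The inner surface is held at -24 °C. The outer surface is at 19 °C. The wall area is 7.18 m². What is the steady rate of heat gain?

Model the wall as resistances in series:
R_copper = L/(kA) = 0.0025/(394×7.18) = 8.837×10^-7 K/W
R_phenolic foam = L/(kA) = 0.12/(0.0193×7.18) = 0.866 K/W
R_aluminium = L/(kA) = 0.0014/(216×7.18) = 9.027×10^-7 K/W
R_total = 0.866 K/W
Q = ΔT / R_total = 43 / 0.866

Q ≈ 49.7 W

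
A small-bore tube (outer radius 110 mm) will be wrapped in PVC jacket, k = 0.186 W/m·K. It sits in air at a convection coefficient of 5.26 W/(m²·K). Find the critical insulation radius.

For a cylinder r_cr = k/h = 0.186/5.26
r_cr = 35.4 mm; since the bare radius (110 mm) is above r_cr, any added insulation will reduce heat loss.

r_cr ≈ 35.4 mm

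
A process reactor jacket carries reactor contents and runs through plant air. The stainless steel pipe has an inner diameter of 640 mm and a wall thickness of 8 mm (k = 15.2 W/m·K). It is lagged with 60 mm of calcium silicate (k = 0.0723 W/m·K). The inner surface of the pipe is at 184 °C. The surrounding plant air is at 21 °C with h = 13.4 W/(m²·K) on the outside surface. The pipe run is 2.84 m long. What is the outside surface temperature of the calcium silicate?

Treating each annulus and film as a series resistance:
R_stainless steel pipe wall = ln(328/320)/(2π×15.2×2.84) = 9.104×10^-5 K/W
R_calcium silicate = ln(388/328)/(2π×0.0723×2.84) = 0.1302 K/W
R_outer film = 1/(h_o·2πr_oL) = 1/(13.4×2π×0.388×2.84) = 0.01078 K/W
R_total = 0.1411 K/W
Q = ΔT/R_total = 163/0.1411
Q = 1160 W
T_interface = T_inner − Q·ΣR(inner→interface) = 184 − 1160×0.1303

T ≈ 33.5 °C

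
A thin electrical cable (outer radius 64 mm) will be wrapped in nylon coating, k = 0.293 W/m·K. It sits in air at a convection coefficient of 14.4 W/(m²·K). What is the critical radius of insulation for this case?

r_cr ≈ 20.3 mm

For a cylinder r_cr = k/h = 0.293/14.4
r_cr = 20.3 mm; since the bare radius (64 mm) is above r_cr, any added insulation will reduce heat loss.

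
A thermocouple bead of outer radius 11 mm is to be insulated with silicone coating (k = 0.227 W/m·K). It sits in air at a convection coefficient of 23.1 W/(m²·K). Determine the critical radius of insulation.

For a sphere r_cr = 2k/h = 2×0.227/23.1
r_cr = 19.7 mm; since the bare radius (11 mm) is below r_cr, adding a thin layer of insulation will *increase* heat loss.

r_cr ≈ 19.7 mm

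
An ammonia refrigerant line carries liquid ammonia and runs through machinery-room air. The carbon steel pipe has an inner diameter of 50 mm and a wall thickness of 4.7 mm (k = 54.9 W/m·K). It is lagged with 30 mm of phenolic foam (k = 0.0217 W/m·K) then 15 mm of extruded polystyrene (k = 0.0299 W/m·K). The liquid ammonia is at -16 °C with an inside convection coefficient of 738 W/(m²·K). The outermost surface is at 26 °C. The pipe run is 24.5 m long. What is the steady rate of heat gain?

Q ≈ 163 W

Cylindrical conduction, so R = ln(r₂/r₁)/(2πkL) per layer, in series:
R_inner film = 1/(h_i·2πr₁L) = 1/(738×2π×0.025×24.5) = 3.521×10^-4 K/W
R_carbon steel pipe wall = ln(29.7/25)/(2π×54.9×24.5) = 2.038×10^-5 K/W
R_phenolic foam = ln(59.7/29.7)/(2π×0.0217×24.5) = 0.209 K/W
R_extruded polystyrene = ln(74.7/59.7)/(2π×0.0299×24.5) = 0.0487 K/W
R_total = 0.2581 K/W
Q = ΔT/R_total = 42/0.2581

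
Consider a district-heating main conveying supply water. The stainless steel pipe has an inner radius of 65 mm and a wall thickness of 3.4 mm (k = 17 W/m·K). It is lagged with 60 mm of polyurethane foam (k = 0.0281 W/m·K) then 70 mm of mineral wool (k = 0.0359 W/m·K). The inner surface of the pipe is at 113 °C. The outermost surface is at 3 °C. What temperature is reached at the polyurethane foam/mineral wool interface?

Per-layer cylindrical resistances, series-summed:
R_stainless steel pipe wall = ln(68.4/65)/(2π×17×1) = 4.773×10^-4 K/W
R_polyurethane foam = ln(128.4/68.4)/(2π×0.0281×1) = 3.567 K/W
R_mineral wool = ln(198.4/128.4)/(2π×0.0359×1) = 1.929 K/W
R_total = 5.497 K/W
Q = ΔT/R_total = 110/5.497
Q = 20 W/m
T_interface = T_inner − Q·ΣR(inner→interface) = 113 − 20×3.567

T ≈ 41.6 °C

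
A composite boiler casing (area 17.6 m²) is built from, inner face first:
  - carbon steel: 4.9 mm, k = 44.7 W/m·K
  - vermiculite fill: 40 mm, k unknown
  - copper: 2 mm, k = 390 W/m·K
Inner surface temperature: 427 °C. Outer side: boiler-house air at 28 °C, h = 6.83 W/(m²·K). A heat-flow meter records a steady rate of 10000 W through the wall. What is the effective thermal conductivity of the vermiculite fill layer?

k ≈ 0.072 W/(m·K)

Treating each layer as a thermal resistance in series:
R_carbon steel = L/(kA) = 0.0049/(44.7×17.6) = 6.228×10^-6 K/W
R_copper = L/(kA) = 0.002/(390×17.6) = 2.914×10^-7 K/W
R_outer film = 1/(h_o·A) = 1/(6.83×17.6) = 0.008319 K/W
Sum of known resistances R_other = 0.008325 K/W
Total R = ΔT/Q = 399/10000 = 0.0399 K/W
R_vermiculite fill = R_total − R_other = 0.03157 K/W
k = L/(R·A) = 0.04/(0.03157×17.6)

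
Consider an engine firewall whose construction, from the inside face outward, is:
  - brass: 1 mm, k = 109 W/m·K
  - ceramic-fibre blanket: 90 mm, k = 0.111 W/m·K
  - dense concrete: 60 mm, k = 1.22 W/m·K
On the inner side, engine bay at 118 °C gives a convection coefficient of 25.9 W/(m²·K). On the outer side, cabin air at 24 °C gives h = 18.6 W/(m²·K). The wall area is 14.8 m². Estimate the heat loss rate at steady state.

Q ≈ 1460 W

Model the wall as resistances in series:
R_inner film = 1/(h_i·A) = 1/(25.9×14.8) = 0.002609 K/W
R_brass = L/(kA) = 0.001/(109×14.8) = 6.199×10^-7 K/W
R_ceramic-fibre blanket = L/(kA) = 0.09/(0.111×14.8) = 0.05478 K/W
R_dense concrete = L/(kA) = 0.06/(1.22×14.8) = 0.003323 K/W
R_outer film = 1/(h_o·A) = 1/(18.6×14.8) = 0.003633 K/W
R_total = 0.06435 K/W
Q = ΔT / R_total = 94 / 0.06435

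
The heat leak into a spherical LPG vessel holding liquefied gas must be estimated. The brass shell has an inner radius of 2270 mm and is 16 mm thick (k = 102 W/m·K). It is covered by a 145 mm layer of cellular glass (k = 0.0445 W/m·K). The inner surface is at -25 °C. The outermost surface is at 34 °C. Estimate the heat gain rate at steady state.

Q ≈ 1260 W

Each spherical layer contributes R = (1/r_i − 1/r_o)/(4πk):
R_brass shell = (1/2.27 − 1/2.286)/(4π×102) = 2.406×10^-6 K/W
R_cellular glass = (1/2.286 − 1/2.431)/(4π×0.0445) = 0.04666 K/W
R_total = 0.04666 K/W
Q = ΔT/R_total = 59/0.04666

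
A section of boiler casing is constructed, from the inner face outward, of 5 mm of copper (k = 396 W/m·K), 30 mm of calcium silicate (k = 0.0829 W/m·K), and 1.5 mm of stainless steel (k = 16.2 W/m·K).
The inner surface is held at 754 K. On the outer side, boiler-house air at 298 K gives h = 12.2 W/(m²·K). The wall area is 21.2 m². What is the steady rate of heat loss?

Q ≈ 21800 W

Thermal resistances in series:
R_copper = L/(kA) = 0.005/(396×21.2) = 5.956×10^-7 K/W
R_calcium silicate = L/(kA) = 0.03/(0.0829×21.2) = 0.01707 K/W
R_stainless steel = L/(kA) = 0.0015/(16.2×21.2) = 4.368×10^-6 K/W
R_outer film = 1/(h_o·A) = 1/(12.2×21.2) = 0.003866 K/W
R_total = 0.02094 K/W
Q = ΔT / R_total = 456 / 0.02094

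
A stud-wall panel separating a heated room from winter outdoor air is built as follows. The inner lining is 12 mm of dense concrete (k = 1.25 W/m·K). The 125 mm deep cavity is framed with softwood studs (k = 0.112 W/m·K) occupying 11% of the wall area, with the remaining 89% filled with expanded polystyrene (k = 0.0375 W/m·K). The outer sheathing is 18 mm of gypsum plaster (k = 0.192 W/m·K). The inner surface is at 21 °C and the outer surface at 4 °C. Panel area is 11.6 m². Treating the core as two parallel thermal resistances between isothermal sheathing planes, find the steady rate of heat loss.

Sheathing layers in series; stud and cavity paths in parallel between them.
R_inner = 0.012/(1.25×11.6) = 8.276×10^-4 K/W
R_stud  = 0.125/(0.112×0.11×11.6) = 0.8747 K/W
R_cav   = 0.125/(0.0375×0.89×11.6) = 0.3229 K/W
1/R_core = 1/R_stud + 1/R_cav → R_core = 0.2358 K/W
R_outer = 0.018/(0.192×11.6) = 0.008082 K/W
R_total = 0.2447 K/W
Q = ΔT/R_total = 17/0.2447

Q ≈ 69.5 W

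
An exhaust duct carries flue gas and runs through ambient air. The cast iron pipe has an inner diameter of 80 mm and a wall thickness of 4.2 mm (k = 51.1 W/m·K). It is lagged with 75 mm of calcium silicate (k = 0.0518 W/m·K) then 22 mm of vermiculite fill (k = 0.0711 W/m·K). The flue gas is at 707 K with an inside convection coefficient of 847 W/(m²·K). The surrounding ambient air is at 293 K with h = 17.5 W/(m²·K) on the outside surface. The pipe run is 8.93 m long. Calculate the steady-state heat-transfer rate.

Per-layer cylindrical resistances, series-summed:
R_inner film = 1/(h_i·2πr₁L) = 1/(847×2π×0.04×8.93) = 5.26×10^-4 K/W
R_cast iron pipe wall = ln(44.2/40)/(2π×51.1×8.93) = 3.482×10^-5 K/W
R_calcium silicate = ln(119.2/44.2)/(2π×0.0518×8.93) = 0.3413 K/W
R_vermiculite fill = ln(141.2/119.2)/(2π×0.0711×8.93) = 0.04246 K/W
R_outer film = 1/(h_o·2πr_oL) = 1/(17.5×2π×0.1412×8.93) = 0.007213 K/W
R_total = 0.3916 K/W
Q = ΔT/R_total = 414/0.3916

Q ≈ 1060 W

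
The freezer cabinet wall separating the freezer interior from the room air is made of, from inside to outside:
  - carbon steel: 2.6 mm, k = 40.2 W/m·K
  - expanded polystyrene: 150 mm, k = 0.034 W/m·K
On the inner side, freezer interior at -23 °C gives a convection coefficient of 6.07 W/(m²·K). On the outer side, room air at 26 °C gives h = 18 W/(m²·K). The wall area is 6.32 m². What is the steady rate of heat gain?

Treating each layer as a thermal resistance in series:
R_inner film = 1/(h_i·A) = 1/(6.07×6.32) = 0.02607 K/W
R_carbon steel = L/(kA) = 0.0026/(40.2×6.32) = 1.023×10^-5 K/W
R_expanded polystyrene = L/(kA) = 0.15/(0.034×6.32) = 0.6981 K/W
R_outer film = 1/(h_o·A) = 1/(18×6.32) = 0.00879 K/W
R_total = 0.7329 K/W
Q = ΔT / R_total = 49 / 0.7329

Q ≈ 66.9 W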